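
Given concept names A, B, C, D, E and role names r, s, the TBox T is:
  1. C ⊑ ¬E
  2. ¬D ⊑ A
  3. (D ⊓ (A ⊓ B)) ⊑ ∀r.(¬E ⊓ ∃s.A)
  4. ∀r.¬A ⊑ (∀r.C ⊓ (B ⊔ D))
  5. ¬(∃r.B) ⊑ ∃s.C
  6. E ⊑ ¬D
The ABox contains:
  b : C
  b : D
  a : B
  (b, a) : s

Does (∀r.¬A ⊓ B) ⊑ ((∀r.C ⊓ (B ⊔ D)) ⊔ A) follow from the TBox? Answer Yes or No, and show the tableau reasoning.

Yes

1. (∀r.¬A ⊓ B) ⊑ ((∀r.C ⊓ (B ⊔ D)) ⊔ A)  ⇔  ((∀r.¬A ⊓ B) ⊓ ((∃r.¬C ⊔ (¬B ⊓ ¬D)) ⊓ ¬A)) unsat w.r.t. T
   all branches close; clash {A, ¬A} at x₀
2. Hence (∀r.¬A ⊓ B) ⊑ ((∀r.C ⊓ (B ⊔ D)) ⊔ A): entailed.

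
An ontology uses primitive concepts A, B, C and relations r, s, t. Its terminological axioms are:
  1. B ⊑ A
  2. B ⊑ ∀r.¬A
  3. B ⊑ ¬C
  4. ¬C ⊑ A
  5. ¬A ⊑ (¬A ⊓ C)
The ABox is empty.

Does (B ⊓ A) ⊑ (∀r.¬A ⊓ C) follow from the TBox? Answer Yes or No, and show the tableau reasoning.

No

1. (B ⊓ A) ⊑ (∀r.¬A ⊓ C)  ⇔  ((B ⊓ A) ⊓ (∃r.A ⊔ ¬C)) unsat w.r.t. T
   apply at x₀: B⊑∀r.¬A; B⊑¬C
   open: L(x₀) ⊇ {A, B, ¬C, ∀r.¬A}
2. Hence (B ⊓ A) ⊑ (∀r.¬A ⊓ C): not entailed.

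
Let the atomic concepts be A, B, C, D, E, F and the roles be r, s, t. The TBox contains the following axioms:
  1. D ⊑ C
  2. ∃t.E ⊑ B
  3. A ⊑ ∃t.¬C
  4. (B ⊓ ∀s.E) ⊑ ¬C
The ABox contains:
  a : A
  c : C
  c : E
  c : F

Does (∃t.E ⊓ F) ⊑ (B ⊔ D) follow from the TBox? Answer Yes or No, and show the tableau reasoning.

Yes

1. (∃t.E ⊓ F) ⊑ (B ⊔ D)  ⇔  ((∃t.E ⊓ F) ⊓ (¬B ⊓ ¬D)) unsat w.r.t. T
   all branches close; clash {B, ¬B} at x₀
2. Hence (∃t.E ⊓ F) ⊑ (B ⊔ D): entailed.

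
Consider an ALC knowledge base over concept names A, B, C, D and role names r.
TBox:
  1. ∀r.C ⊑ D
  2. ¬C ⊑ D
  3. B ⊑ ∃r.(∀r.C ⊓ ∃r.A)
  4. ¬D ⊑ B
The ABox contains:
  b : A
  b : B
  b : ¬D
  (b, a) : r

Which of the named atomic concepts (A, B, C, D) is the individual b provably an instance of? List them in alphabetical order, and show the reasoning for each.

1. b : A?  L(b) = {A, B, ¬D} ∪ {¬A}
   clash {A, ¬A} at b — b ∈ A
2. b : B?  L(b) = {A, B, ¬D} ∪ {¬B}
   clash {B, ¬B} at b — b ∈ B
3. b : C?  L(b) = {A, B, ¬D} ∪ {¬C}
   clash {D, ¬D} at b — b ∈ C
4. b : D?  L(b) = {A, B, ¬D} ∪ {¬D}
   apply at b: B⊑∃r.(∀r.C ⊓ ∃r.A)
   open: L(b) ⊇ {A, B, C, ¬D, ∃r.(∀r.C ⊓ ∃r.A), …} (+ ∃-successors) — b ∉ D possible
5. Entailed for b: {A, B, C}

{A, B, C}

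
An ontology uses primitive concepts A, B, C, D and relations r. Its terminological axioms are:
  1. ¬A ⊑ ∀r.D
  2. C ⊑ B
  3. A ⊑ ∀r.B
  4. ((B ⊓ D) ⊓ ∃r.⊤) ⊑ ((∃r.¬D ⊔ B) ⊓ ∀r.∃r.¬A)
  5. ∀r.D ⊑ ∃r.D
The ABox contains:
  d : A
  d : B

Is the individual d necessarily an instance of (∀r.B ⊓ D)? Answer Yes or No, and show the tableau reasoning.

1. d : (∀r.B ⊓ D)?  L(d) = {A, B} ∪ {(∃r.¬B ⊔ ¬D)}
   apply at d: A⊑∀r.B
   open: L(d) ⊇ {A, B, ¬D, ∀r.B, ∃r.¬D} (+ ∃-successors) — d ∉ (∀r.B ⊓ D) possible
2. Hence d : (∀r.B ⊓ D): not entailed.

No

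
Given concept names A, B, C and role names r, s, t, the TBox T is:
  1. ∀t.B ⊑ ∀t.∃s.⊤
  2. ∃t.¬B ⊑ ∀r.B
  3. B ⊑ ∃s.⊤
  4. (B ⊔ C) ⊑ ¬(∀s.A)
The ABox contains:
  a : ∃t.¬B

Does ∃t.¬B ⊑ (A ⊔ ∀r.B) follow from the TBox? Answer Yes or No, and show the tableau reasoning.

Yes

1. ∃t.¬B ⊑ (A ⊔ ∀r.B)  ⇔  (∃t.¬B ⊓ (¬A ⊓ ∃r.¬B)) unsat w.r.t. T
   all branches close; clash {B, ¬B} at an ∃-successor
2. Hence ∃t.¬B ⊑ (A ⊔ ∀r.B): entailed.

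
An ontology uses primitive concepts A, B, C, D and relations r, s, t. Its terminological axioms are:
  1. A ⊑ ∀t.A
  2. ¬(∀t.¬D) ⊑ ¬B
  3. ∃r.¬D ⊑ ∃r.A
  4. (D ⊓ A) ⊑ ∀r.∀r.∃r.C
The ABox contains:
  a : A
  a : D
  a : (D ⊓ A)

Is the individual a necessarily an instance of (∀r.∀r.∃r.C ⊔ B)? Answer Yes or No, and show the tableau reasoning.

Yes

1. a : (∀r.∀r.∃r.C ⊔ B)?  L(a) = {A, D, (D ⊓ A)} ∪ {(∃r.∃r.∀r.¬C ⊓ ¬B)}
   clash {C, ¬C} at an ∃-successor — a ∈ (∀r.∀r.∃r.C ⊔ B)
2. Hence a : (∀r.∀r.∃r.C ⊔ B): entailed.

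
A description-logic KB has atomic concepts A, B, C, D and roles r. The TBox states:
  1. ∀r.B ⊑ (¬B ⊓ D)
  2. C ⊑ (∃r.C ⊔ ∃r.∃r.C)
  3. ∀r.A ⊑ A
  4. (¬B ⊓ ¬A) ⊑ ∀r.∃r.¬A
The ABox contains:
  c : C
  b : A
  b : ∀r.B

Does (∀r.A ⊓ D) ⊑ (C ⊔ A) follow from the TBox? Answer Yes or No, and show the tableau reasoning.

Yes

1. (∀r.A ⊓ D) ⊑ (C ⊔ A)  ⇔  ((∀r.A ⊓ D) ⊓ (¬C ⊓ ¬A)) unsat w.r.t. T
   all branches close; clash {A, ¬A} at x₀
2. Hence (∀r.A ⊓ D) ⊑ (C ⊔ A): entailed.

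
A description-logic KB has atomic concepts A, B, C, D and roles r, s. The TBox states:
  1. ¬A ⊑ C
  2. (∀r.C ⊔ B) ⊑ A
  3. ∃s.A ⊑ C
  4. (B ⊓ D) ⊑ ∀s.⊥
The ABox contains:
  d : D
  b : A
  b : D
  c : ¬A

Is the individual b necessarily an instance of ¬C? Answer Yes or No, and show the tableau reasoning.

No

1. b : ¬C?  L(b) = {A, D} ∪ {C}
   open: L(b) ⊇ {A, C, D, ¬B} — b ∉ ¬C possible
2. Hence b : ¬C: not entailed.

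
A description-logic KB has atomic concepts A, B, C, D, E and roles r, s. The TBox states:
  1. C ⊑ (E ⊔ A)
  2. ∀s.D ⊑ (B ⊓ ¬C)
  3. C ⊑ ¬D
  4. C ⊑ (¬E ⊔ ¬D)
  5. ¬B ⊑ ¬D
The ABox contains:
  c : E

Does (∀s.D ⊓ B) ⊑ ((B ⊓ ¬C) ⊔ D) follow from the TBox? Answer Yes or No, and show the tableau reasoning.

1. (∀s.D ⊓ B) ⊑ ((B ⊓ ¬C) ⊔ D)  ⇔  ((∀s.D ⊓ B) ⊓ ((¬B ⊔ C) ⊓ ¬D)) unsat w.r.t. T
   all branches close; clash {C, ¬C} at x₀
2. Hence (∀s.D ⊓ B) ⊑ ((B ⊓ ¬C) ⊔ D): entailed.

Yes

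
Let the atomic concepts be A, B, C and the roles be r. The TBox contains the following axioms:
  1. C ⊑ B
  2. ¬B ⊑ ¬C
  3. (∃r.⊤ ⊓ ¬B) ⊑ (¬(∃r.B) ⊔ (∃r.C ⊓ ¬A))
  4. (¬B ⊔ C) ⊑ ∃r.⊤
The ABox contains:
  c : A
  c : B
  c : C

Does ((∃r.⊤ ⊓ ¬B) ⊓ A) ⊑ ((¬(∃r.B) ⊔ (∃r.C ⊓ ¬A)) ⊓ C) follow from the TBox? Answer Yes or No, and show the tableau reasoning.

No

1. ((∃r.⊤ ⊓ ¬B) ⊓ A) ⊑ ((¬(∃r.B) ⊔ (∃r.C ⊓ ¬A)) ⊓ C)  ⇔  (((∃r.⊤ ⊓ ¬B) ⊓ A) ⊓ ((∃r.B ⊓ (∀r.¬C ⊔ A)) ⊔ ¬C)) unsat w.r.t. T
   apply at x₀: ¬B⊑¬C; (∃r.⊤ ⊓ ¬B)⊑(¬(∃r.B) ⊔ (∃r.C ⊓ ¬A))
   open: L(x₀) ⊇ {A, ¬B, ¬C, ∀r.¬B, ∃r.⊤} (+ ∃-successors)
2. Hence ((∃r.⊤ ⊓ ¬B) ⊓ A) ⊑ ((¬(∃r.B) ⊔ (∃r.C ⊓ ¬A)) ⊓ C): not entailed.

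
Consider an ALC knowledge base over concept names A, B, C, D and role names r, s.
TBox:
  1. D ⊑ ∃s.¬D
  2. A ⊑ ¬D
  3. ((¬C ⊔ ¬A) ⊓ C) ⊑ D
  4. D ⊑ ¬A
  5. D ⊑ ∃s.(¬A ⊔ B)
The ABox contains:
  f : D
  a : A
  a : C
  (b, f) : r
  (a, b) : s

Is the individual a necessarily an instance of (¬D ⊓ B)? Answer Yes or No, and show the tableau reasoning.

No

1. a : (¬D ⊓ B)?  L(a) = {A, C} ∪ {(D ⊔ ¬B)}
   apply at a: A⊑¬D
   open: L(a) ⊇ {A, C, ¬B, ¬D} — a ∉ (¬D ⊓ B) possible
2. Hence a : (¬D ⊓ B): not entailed.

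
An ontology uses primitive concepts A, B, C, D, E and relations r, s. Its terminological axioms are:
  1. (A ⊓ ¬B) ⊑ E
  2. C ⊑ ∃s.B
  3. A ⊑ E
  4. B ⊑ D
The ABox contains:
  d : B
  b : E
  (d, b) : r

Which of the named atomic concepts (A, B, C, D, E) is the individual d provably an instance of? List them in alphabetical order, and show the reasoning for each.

{B, D}

1. d : A?  L(d) = {B} ∪ {¬A}
   apply at d: B⊑D
   open: L(d) ⊇ {B, D, ¬A, ¬C} — d ∉ A possible
2. d : B?  L(d) = {B} ∪ {¬B}
   clash {B, ¬B} at d — d ∈ B
3. d : C?  L(d) = {B} ∪ {¬C}
   apply at d: B⊑D
   open: L(d) ⊇ {B, D, ¬A, ¬C} — d ∉ C possible
4. d : D?  L(d) = {B} ∪ {¬D}
   clash {D, ¬D} at d — d ∈ D
5. d : E?  L(d) = {B} ∪ {¬E}
   apply at d: B⊑D
   open: L(d) ⊇ {B, D, ¬A, ¬C, ¬E} — d ∉ E possible
6. Entailed for d: {B, D}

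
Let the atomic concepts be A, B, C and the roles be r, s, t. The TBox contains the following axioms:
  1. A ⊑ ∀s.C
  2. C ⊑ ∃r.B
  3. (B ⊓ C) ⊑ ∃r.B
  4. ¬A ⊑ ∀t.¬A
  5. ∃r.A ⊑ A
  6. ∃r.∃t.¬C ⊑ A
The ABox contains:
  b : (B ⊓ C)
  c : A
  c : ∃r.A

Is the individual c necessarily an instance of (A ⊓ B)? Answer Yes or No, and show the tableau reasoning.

1. c : (A ⊓ B)?  L(c) = {A, ∃r.A} ∪ {(¬A ⊔ ¬B)}
   apply at c: A⊑∀s.C
   open: L(c) ⊇ {A, ¬B, ¬C, ∀s.C, ∃r.A} (+ ∃-successors) — c ∉ (A ⊓ B) possible
2. Hence c : (A ⊓ B): not entailed.

No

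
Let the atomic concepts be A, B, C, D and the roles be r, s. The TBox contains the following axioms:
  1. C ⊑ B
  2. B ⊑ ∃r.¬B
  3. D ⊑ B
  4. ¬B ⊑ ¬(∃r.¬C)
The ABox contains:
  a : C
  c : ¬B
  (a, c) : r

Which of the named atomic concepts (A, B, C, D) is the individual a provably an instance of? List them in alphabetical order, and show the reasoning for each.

1. a : A?  L(a) = {C} ∪ {¬A}
   apply at a: C⊑B
   open: L(a) ⊇ {B, C, ¬A, ∃r.¬B} (+ ∃-successors) — a ∉ A possible
2. a : B?  L(a) = {C} ∪ {¬B}
   clash {B, ¬B} at a — a ∈ B
3. a : C?  L(a) = {C} ∪ {¬C}
   clash {C, ¬C} at a — a ∈ C
4. a : D?  L(a) = {C} ∪ {¬D}
   apply at a: C⊑B
   open: L(a) ⊇ {B, C, ¬D, ∃r.¬B} (+ ∃-successors) — a ∉ D possible
5. Entailed for a: {B, C}

{B, C}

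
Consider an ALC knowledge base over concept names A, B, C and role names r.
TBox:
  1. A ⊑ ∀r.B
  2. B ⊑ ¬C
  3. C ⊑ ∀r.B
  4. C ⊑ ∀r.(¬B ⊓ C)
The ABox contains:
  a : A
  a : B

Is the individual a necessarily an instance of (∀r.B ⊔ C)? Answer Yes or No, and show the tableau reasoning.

1. a : (∀r.B ⊔ C)?  L(a) = {A, B} ∪ {(∃r.¬B ⊓ ¬C)}
   clash {B, ¬B} at an ∃-successor — a ∈ (∀r.B ⊔ C)
2. Hence a : (∀r.B ⊔ C): entailed.

Yes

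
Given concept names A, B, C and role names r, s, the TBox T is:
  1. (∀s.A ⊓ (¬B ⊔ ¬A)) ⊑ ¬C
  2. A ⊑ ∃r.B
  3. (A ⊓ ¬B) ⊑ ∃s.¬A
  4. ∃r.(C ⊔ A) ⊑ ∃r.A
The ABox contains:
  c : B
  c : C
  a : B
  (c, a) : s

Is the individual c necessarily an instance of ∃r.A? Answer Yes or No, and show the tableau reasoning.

1. c : ∃r.A?  L(c) = {B, C} ∪ {∀r.¬A}
   open: L(c) ⊇ {B, C, ¬A, ∀r.(¬C ⊓ ¬A), ∀r.¬A, …} (+ ∃-successors) — c ∉ ∃r.A possible
2. Hence c : ∃r.A: not entailed.

No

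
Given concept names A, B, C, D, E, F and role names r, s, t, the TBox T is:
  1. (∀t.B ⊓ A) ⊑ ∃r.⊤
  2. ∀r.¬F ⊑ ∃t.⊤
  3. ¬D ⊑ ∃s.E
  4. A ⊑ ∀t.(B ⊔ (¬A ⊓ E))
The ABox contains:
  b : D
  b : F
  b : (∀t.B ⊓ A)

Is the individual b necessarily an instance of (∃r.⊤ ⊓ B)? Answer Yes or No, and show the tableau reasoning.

1. b : (∃r.⊤ ⊓ B)?  L(b) = {D, F, (∀t.B ⊓ A)} ∪ {(∀r.⊥ ⊔ ¬B)}
   apply at b: (∀t.B ⊓ A)⊑∃r.⊤; A⊑∀t.(B ⊔ (¬A ⊓ E))
   open: L(b) ⊇ {A, D, F, ¬B, ∀t.(B ⊔ (¬A ⊓ E)), …} (+ ∃-successors) — b ∉ (∃r.⊤ ⊓ B) possible
2. Hence b : (∃r.⊤ ⊓ B): not entailed.

No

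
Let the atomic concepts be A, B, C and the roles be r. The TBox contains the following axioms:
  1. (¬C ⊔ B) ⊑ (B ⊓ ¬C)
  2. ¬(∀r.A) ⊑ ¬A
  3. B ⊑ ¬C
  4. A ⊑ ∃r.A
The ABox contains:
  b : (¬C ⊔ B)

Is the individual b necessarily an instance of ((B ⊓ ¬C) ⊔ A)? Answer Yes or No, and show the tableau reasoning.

Yes

1. b : ((B ⊓ ¬C) ⊔ A)?  L(b) = {(¬C ⊔ B)} ∪ {((¬B ⊔ C) ⊓ ¬A)}
   clash {C, ¬C} at b — b ∈ ((B ⊓ ¬C) ⊔ A)
2. Hence b : ((B ⊓ ¬C) ⊔ A): entailed.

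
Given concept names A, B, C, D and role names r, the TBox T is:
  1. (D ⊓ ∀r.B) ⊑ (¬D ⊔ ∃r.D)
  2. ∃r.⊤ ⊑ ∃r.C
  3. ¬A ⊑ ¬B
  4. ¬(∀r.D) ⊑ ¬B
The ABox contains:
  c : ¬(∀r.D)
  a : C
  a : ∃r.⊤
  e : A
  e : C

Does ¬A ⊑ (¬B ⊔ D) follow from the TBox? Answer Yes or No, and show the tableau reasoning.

Yes

1. ¬A ⊑ (¬B ⊔ D)  ⇔  (¬A ⊓ (B ⊓ ¬D)) unsat w.r.t. T
   all branches close; clash {B, ¬B} at x₀
2. Hence ¬A ⊑ (¬B ⊔ D): entailed.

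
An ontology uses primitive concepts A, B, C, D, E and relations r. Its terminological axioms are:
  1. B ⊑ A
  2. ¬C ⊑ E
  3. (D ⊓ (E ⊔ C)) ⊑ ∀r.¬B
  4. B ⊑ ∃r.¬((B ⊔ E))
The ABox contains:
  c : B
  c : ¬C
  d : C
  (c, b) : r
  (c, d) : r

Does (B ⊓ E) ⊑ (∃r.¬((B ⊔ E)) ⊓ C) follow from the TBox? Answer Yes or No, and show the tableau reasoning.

No

1. (B ⊓ E) ⊑ (∃r.¬((B ⊔ E)) ⊓ C)  ⇔  ((B ⊓ E) ⊓ (∀r.(B ⊔ E) ⊔ ¬C)) unsat w.r.t. T
   apply at x₀: B⊑A; B⊑∃r.¬((B ⊔ E))
   open: L(x₀) ⊇ {A, B, E, ¬C, ¬D, …} (+ ∃-successors)
2. Hence (B ⊓ E) ⊑ (∃r.¬((B ⊔ E)) ⊓ C): not entailed.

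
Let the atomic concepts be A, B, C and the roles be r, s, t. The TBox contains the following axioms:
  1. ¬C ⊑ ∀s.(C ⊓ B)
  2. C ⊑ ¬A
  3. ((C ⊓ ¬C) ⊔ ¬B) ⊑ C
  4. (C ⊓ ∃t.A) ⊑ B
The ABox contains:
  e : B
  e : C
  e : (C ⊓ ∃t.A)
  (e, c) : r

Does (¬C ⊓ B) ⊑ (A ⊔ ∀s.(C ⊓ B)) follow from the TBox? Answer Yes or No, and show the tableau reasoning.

Yes

1. (¬C ⊓ B) ⊑ (A ⊔ ∀s.(C ⊓ B))  ⇔  ((¬C ⊓ B) ⊓ (¬A ⊓ ∃s.(¬C ⊔ ¬B))) unsat w.r.t. T
   all branches close; clash {C, ¬C} at x₀
2. Hence (¬C ⊓ B) ⊑ (A ⊔ ∀s.(C ⊓ B)): entailed.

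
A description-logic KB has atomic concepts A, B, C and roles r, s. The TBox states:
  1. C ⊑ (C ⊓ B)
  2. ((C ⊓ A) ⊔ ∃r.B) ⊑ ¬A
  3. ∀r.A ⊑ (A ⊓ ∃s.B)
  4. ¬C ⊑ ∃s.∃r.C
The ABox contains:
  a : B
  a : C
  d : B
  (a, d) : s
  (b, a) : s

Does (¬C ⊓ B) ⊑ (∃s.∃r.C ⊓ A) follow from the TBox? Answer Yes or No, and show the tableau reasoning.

1. (¬C ⊓ B) ⊑ (∃s.∃r.C ⊓ A)  ⇔  ((¬C ⊓ B) ⊓ (∀s.∀r.¬C ⊔ ¬A)) unsat w.r.t. T
   apply at x₀: ¬C⊑∃s.∃r.C
   open: L(x₀) ⊇ {B, ¬A, ¬C, ∀r.¬B, ∃r.¬A, …} (+ ∃-successors)
2. Hence (¬C ⊓ B) ⊑ (∃s.∃r.C ⊓ A): not entailed.

No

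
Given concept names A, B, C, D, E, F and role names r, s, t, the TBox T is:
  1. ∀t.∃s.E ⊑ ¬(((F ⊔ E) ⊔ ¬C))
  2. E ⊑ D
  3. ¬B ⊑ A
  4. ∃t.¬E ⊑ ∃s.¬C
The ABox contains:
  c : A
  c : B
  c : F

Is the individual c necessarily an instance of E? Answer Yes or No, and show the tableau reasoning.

No

1. c : E?  L(c) = {A, B, F} ∪ {¬E}
   open: L(c) ⊇ {A, B, F, ¬E, ∀t.E, …} (+ ∃-successors) — c ∉ E possible
2. Hence c : E: not entailed.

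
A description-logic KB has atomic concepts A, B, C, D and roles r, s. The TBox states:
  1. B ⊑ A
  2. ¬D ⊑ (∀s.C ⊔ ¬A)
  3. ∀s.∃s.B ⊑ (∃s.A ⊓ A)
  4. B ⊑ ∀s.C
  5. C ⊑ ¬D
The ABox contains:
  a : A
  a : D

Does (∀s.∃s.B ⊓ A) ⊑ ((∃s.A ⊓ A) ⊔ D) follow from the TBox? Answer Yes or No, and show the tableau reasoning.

Yes

1. (∀s.∃s.B ⊓ A) ⊑ ((∃s.A ⊓ A) ⊔ D)  ⇔  ((∀s.∃s.B ⊓ A) ⊓ ((∀s.¬A ⊔ ¬A) ⊓ ¬D)) unsat w.r.t. T
   all branches close; clash {A, ¬A} at x₀
2. Hence (∀s.∃s.B ⊓ A) ⊑ ((∃s.A ⊓ A) ⊔ D): entailed.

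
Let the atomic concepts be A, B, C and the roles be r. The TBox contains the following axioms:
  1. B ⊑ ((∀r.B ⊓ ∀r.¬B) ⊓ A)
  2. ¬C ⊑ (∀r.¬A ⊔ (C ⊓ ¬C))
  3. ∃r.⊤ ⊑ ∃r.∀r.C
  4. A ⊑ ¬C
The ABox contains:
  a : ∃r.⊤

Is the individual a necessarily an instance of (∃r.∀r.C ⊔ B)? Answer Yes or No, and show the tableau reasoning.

1. a : (∃r.∀r.C ⊔ B)?  L(a) = {∃r.⊤} ∪ {(∀r.∃r.¬C ⊓ ¬B)}
   clash {C, ¬C} at a — a ∈ (∃r.∀r.C ⊔ B)
2. Hence a : (∃r.∀r.C ⊔ B): entailed.

Yes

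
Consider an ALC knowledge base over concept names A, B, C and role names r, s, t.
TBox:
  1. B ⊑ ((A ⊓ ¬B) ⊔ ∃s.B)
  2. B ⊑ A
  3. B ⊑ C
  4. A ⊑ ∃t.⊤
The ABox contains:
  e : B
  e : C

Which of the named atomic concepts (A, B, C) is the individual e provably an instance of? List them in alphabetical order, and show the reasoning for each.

1. e : A?  L(e) = {B, C} ∪ {¬A}
   clash {A, ¬A} at e — e ∈ A
2. e : B?  L(e) = {B, C} ∪ {¬B}
   clash {B, ¬B} at e — e ∈ B
3. e : C?  L(e) = {B, C} ∪ {¬C}
   clash {C, ¬C} at e — e ∈ C
4. Entailed for e: {A, B, C}

{A, B, C}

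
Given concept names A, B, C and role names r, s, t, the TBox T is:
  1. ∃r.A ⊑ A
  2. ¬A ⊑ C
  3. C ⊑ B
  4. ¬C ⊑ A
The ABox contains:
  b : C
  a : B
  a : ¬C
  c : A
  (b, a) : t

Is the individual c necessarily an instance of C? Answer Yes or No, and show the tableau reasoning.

No

1. c : C?  L(c) = {A} ∪ {¬C}
   open: L(c) ⊇ {A, ¬C} — c ∉ C possible
2. Hence c : C: not entailed.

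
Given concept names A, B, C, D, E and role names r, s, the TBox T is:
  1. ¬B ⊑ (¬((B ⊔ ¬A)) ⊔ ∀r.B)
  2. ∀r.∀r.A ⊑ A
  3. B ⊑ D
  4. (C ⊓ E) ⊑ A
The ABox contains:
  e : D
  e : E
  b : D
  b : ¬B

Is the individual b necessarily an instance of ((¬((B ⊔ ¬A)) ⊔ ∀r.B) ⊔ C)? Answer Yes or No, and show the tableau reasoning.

1. b : ((¬((B ⊔ ¬A)) ⊔ ∀r.B) ⊔ C)?  L(b) = {D, ¬B} ∪ {(((B ⊔ ¬A) ⊓ ∃r.¬B) ⊓ ¬C)}
   clash {A, ¬A} at b — b ∈ ((¬((B ⊔ ¬A)) ⊔ ∀r.B) ⊔ C)
2. Hence b : ((¬((B ⊔ ¬A)) ⊔ ∀r.B) ⊔ C): entailed.

Yes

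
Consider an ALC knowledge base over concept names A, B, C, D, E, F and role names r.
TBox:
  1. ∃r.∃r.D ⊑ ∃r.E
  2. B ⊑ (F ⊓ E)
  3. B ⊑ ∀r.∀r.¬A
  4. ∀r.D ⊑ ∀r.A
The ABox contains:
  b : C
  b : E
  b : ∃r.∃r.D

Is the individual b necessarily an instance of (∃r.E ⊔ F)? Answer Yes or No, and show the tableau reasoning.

Yes

1. b : (∃r.E ⊔ F)?  L(b) = {C, E, ∃r.∃r.D} ∪ {(∀r.¬E ⊓ ¬F)}
   clash {F, ¬F} at b — b ∈ (∃r.E ⊔ F)
2. Hence b : (∃r.E ⊔ F): entailed.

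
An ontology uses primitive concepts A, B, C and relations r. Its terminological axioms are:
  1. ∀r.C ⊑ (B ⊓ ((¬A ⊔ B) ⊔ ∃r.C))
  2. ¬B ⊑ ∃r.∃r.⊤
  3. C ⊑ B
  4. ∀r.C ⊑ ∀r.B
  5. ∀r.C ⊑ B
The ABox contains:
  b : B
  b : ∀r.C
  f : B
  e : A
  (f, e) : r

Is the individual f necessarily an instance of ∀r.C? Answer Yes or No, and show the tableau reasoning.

1. f : ∀r.C?  L(f) = {B} ∪ {∃r.¬C}
   open: L(f) ⊇ {B, ∃r.¬C} (+ ∃-successors) — f ∉ ∀r.C possible
2. Hence f : ∀r.C: not entailed.

No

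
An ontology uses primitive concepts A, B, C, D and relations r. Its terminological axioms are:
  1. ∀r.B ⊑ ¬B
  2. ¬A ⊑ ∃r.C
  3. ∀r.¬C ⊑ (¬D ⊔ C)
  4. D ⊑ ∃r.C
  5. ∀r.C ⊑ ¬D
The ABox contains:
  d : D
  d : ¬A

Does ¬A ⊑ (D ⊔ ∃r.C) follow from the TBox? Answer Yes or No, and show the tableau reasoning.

1. ¬A ⊑ (D ⊔ ∃r.C)  ⇔  (¬A ⊓ (¬D ⊓ ∀r.¬C)) unsat w.r.t. T
   all branches close; clash {C, ¬C} at an ∃-successor
2. Hence ¬A ⊑ (D ⊔ ∃r.C): entailed.

Yes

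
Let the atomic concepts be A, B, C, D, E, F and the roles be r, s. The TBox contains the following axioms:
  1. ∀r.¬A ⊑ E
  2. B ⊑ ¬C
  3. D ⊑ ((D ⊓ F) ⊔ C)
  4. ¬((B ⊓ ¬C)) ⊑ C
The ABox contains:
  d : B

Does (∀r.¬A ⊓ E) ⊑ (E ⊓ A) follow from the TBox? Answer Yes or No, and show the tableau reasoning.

1. (∀r.¬A ⊓ E) ⊑ (E ⊓ A)  ⇔  ((∀r.¬A ⊓ E) ⊓ (¬E ⊔ ¬A)) unsat w.r.t. T
   open: L(x₀) ⊇ {C, E, ¬A, ¬B, ¬D, …}
2. Hence (∀r.¬A ⊓ E) ⊑ (E ⊓ A): not entailed.

No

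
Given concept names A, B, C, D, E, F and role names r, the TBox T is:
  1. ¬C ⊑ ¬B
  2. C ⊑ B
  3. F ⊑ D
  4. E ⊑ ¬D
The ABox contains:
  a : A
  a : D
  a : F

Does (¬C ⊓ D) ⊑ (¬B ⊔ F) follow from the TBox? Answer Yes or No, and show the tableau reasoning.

Yes

1. (¬C ⊓ D) ⊑ (¬B ⊔ F)  ⇔  ((¬C ⊓ D) ⊓ (B ⊓ ¬F)) unsat w.r.t. T
   all branches close; clash {B, ¬B} at x₀
2. Hence (¬C ⊓ D) ⊑ (¬B ⊔ F): entailed.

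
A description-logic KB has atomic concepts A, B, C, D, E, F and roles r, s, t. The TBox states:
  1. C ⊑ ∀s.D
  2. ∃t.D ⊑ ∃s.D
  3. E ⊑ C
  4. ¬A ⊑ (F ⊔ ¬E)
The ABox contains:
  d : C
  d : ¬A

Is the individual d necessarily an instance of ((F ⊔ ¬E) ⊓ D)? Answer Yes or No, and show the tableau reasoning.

No

1. d : ((F ⊔ ¬E) ⊓ D)?  L(d) = {C, ¬A} ∪ {((¬F ⊓ E) ⊔ ¬D)}
   apply at d: C⊑∀s.D; ¬A⊑(F ⊔ ¬E)
   open: L(d) ⊇ {C, F, ¬A, ¬D, ∀s.D, …} — d ∉ ((F ⊔ ¬E) ⊓ D) possible
2. Hence d : ((F ⊔ ¬E) ⊓ D): not entailed.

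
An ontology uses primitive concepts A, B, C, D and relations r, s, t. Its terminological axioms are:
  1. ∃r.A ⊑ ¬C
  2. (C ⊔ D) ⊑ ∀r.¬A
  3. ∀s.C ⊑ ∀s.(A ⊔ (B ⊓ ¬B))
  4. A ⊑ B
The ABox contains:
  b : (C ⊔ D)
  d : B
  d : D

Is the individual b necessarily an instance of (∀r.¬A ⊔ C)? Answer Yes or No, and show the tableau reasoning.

1. b : (∀r.¬A ⊔ C)?  L(b) = {(C ⊔ D)} ∪ {(∃r.A ⊓ ¬C)}
   clash {A, ¬A} at an ∃-successor — b ∈ (∀r.¬A ⊔ C)
2. Hence b : (∀r.¬A ⊔ C): entailed.

Yes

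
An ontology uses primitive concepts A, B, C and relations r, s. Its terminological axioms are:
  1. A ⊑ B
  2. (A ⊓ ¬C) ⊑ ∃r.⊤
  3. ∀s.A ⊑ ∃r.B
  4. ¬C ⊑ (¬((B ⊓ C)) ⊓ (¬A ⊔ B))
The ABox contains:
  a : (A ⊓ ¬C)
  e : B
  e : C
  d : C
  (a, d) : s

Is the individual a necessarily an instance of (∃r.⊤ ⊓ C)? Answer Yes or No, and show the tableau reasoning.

No

1. a : (∃r.⊤ ⊓ C)?  L(a) = {(A ⊓ ¬C)} ∪ {(∀r.⊥ ⊔ ¬C)}
   apply at a: A⊑B; (A ⊓ ¬C)⊑∃r.⊤; ¬C⊑(¬((B ⊓ C)) ⊓ (¬A ⊔ B))
   open: L(a) ⊇ {A, B, ¬C, ∃r.⊤, ∃s.¬A} (+ ∃-successors) — a ∉ (∃r.⊤ ⊓ C) possible
2. Hence a : (∃r.⊤ ⊓ C): not entailed.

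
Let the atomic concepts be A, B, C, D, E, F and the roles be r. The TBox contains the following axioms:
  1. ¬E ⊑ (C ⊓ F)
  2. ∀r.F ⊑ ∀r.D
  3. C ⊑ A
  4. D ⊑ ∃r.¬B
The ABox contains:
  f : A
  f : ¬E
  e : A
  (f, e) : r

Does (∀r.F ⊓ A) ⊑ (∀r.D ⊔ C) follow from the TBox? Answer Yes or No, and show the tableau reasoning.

1. (∀r.F ⊓ A) ⊑ (∀r.D ⊔ C)  ⇔  ((∀r.F ⊓ A) ⊓ (∃r.¬D ⊓ ¬C)) unsat w.r.t. T
   all branches close; clash {C, ¬C} at x₀
2. Hence (∀r.F ⊓ A) ⊑ (∀r.D ⊔ C): entailed.

Yes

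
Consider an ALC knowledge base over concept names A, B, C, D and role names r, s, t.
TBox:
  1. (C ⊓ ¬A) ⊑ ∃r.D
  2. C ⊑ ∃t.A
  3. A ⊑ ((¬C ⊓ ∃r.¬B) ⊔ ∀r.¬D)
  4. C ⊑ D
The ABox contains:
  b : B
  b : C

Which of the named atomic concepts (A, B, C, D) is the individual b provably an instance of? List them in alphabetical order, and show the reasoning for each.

{B, C, D}

1. b : A?  L(b) = {B, C} ∪ {¬A}
   apply at b: C⊑∃t.A; C⊑D
   open: L(b) ⊇ {B, C, D, ¬A, ∃r.D, …} (+ ∃-successors) — b ∉ A possible
2. b : B?  L(b) = {B, C} ∪ {¬B}
   clash {B, ¬B} at b — b ∈ B
3. b : C?  L(b) = {B, C} ∪ {¬C}
   clash {C, ¬C} at b — b ∈ C
4. b : D?  L(b) = {B, C} ∪ {¬D}
   clash {D, ¬D} at b — b ∈ D
5. Entailed for b: {B, C, D}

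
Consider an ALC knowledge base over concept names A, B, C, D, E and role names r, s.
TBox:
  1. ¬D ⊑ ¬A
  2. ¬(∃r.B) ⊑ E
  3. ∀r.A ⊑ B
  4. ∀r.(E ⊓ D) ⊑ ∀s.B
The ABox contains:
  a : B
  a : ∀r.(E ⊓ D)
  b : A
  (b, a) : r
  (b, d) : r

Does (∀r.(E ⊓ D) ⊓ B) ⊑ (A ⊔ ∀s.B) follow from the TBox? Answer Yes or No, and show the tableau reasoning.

Yes

1. (∀r.(E ⊓ D) ⊓ B) ⊑ (A ⊔ ∀s.B)  ⇔  ((∀r.(E ⊓ D) ⊓ B) ⊓ (¬A ⊓ ∃s.¬B)) unsat w.r.t. T
   all branches close; clash {B, ¬B} at an ∃-successor
2. Hence (∀r.(E ⊓ D) ⊓ B) ⊑ (A ⊔ ∀s.B): entailed.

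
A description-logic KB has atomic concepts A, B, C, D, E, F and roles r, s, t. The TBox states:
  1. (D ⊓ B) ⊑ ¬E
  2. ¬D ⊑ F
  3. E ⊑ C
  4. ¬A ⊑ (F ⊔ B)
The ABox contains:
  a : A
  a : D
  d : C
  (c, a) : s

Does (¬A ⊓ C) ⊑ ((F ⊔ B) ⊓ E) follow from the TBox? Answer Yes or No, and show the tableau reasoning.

No

1. (¬A ⊓ C) ⊑ ((F ⊔ B) ⊓ E)  ⇔  ((¬A ⊓ C) ⊓ ((¬F ⊓ ¬B) ⊔ ¬E)) unsat w.r.t. T
   apply at x₀: ¬A⊑(F ⊔ B)
   open: L(x₀) ⊇ {C, D, F, ¬A, ¬B, …}
2. Hence (¬A ⊓ C) ⊑ ((F ⊔ B) ⊓ E): not entailed.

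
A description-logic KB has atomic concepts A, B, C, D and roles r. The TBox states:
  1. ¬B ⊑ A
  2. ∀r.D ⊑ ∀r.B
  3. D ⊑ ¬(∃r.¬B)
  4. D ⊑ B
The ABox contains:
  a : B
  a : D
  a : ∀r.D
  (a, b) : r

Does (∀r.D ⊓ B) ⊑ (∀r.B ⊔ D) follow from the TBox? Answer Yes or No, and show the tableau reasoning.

Yes

1. (∀r.D ⊓ B) ⊑ (∀r.B ⊔ D)  ⇔  ((∀r.D ⊓ B) ⊓ (∃r.¬B ⊓ ¬D)) unsat w.r.t. T
   all branches close; clash {B, ¬B} at an ∃-successor
2. Hence (∀r.D ⊓ B) ⊑ (∀r.B ⊔ D): entailed.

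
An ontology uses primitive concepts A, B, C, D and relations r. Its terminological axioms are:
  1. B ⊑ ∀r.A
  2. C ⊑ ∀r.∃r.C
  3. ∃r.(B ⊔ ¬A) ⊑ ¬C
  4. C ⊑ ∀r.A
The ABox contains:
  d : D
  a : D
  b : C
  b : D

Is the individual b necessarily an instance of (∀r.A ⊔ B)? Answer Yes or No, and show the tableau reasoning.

Yes

1. b : (∀r.A ⊔ B)?  L(b) = {C, D} ∪ {(∃r.¬A ⊓ ¬B)}
   clash {C, ¬C} at b — b ∈ (∀r.A ⊔ B)
2. Hence b : (∀r.A ⊔ B): entailed.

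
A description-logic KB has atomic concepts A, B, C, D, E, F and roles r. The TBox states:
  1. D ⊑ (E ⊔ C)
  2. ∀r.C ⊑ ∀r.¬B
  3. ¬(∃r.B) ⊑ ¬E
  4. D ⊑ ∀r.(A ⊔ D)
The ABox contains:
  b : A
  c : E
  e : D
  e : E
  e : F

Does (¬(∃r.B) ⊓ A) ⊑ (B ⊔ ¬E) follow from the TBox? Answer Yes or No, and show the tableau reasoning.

1. (¬(∃r.B) ⊓ A) ⊑ (B ⊔ ¬E)  ⇔  ((∀r.¬B ⊓ A) ⊓ (¬B ⊓ E)) unsat w.r.t. T
   all branches close; clash {E, ¬E} at x₀
2. Hence (¬(∃r.B) ⊓ A) ⊑ (B ⊔ ¬E): entailed.

Yes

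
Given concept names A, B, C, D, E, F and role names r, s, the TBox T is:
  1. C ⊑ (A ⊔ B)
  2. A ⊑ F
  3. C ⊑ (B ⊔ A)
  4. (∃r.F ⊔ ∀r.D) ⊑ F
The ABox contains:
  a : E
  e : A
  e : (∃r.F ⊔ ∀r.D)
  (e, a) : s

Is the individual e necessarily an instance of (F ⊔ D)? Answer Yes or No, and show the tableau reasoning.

1. e : (F ⊔ D)?  L(e) = {A, (∃r.F ⊔ ∀r.D)} ∪ {(¬F ⊓ ¬D)}
   clash {F, ¬F} at e — e ∈ (F ⊔ D)
2. Hence e : (F ⊔ D): entailed.

Yes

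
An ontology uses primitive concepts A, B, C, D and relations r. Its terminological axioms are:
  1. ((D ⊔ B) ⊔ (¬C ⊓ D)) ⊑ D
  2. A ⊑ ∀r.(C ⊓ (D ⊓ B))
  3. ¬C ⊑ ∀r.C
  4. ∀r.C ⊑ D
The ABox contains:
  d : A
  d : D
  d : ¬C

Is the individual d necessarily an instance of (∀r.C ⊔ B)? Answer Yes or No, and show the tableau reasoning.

1. d : (∀r.C ⊔ B)?  L(d) = {A, D, ¬C} ∪ {(∃r.¬C ⊓ ¬B)}
   clash {C, ¬C} at an ∃-successor — d ∈ (∀r.C ⊔ B)
2. Hence d : (∀r.C ⊔ B): entailed.

Yes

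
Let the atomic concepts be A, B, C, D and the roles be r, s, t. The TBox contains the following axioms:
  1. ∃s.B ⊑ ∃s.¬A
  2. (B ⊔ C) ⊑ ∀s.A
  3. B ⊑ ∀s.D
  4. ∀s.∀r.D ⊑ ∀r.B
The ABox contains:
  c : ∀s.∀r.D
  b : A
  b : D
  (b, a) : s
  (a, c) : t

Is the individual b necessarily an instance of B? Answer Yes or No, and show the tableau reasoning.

No

1. b : B?  L(b) = {A, D} ∪ {¬B}
   open: L(b) ⊇ {A, D, ¬B, ¬C, ∀s.¬B, …} (+ ∃-successors) — b ∉ B possible
2. Hence b : B: not entailed.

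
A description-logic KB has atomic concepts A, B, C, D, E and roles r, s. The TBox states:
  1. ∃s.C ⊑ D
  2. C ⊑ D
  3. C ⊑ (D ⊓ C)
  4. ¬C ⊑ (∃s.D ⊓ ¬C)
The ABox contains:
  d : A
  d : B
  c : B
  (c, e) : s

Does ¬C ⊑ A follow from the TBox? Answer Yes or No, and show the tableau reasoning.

1. ¬C ⊑ A  ⇔  (¬C ⊓ ¬A) unsat w.r.t. T
   apply at x₀: ¬C⊑(∃s.D ⊓ ¬C)
   open: L(x₀) ⊇ {¬A, ¬C, ∀s.¬C, ∃s.D} (+ ∃-successors)
2. Hence ¬C ⊑ A: not entailed.

No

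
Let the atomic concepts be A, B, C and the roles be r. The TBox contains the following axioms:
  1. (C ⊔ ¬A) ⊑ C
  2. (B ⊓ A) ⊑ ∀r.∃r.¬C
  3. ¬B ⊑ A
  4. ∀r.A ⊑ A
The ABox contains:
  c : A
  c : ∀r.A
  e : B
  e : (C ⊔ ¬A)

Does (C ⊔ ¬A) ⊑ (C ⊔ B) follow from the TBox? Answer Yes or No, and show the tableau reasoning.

Yes

1. (C ⊔ ¬A) ⊑ (C ⊔ B)  ⇔  ((C ⊔ ¬A) ⊓ (¬C ⊓ ¬B)) unsat w.r.t. T
   all branches close; clash {A, ¬A} at x₀
2. Hence (C ⊔ ¬A) ⊑ (C ⊔ B): entailed.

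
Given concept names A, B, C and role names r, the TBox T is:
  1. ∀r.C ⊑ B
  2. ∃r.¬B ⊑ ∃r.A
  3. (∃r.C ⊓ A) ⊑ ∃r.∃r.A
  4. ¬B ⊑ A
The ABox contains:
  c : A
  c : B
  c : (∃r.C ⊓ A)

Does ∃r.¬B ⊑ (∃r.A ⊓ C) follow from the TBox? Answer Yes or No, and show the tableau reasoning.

No

1. ∃r.¬B ⊑ (∃r.A ⊓ C)  ⇔  (∃r.¬B ⊓ (∀r.¬A ⊔ ¬C)) unsat w.r.t. T
   apply at x₀: ∃r.¬B⊑∃r.A
   open: L(x₀) ⊇ {B, ¬C, ∀r.¬C, ∃r.A, ∃r.¬B} (+ ∃-successors)
2. Hence ∃r.¬B ⊑ (∃r.A ⊓ C): not entailed.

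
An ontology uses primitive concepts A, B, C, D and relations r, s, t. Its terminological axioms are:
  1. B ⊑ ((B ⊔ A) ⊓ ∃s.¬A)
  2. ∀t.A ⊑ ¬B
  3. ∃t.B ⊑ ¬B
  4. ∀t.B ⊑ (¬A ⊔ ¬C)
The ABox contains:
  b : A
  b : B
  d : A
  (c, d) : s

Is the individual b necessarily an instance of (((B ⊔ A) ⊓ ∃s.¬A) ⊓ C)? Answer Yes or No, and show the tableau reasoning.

1. b : (((B ⊔ A) ⊓ ∃s.¬A) ⊓ C)?  L(b) = {A, B} ∪ {(((¬B ⊓ ¬A) ⊔ ∀s.A) ⊔ ¬C)}
   apply at b: B⊑((B ⊔ A) ⊓ ∃s.¬A)
   open: L(b) ⊇ {A, B, ¬C, ∀t.¬B, ∃s.¬A, …} (+ ∃-successors) — b ∉ (((B ⊔ A) ⊓ ∃s.¬A) ⊓ C) possible
2. Hence b : (((B ⊔ A) ⊓ ∃s.¬A) ⊓ C): not entailed.

No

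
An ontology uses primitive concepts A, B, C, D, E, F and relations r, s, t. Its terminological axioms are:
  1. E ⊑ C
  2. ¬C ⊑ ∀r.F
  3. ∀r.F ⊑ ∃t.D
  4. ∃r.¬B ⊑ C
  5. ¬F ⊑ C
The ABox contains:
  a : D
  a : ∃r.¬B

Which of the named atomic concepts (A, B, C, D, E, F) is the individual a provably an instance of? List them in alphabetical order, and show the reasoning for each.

{C, D}

1. a : A?  L(a) = {D, ∃r.¬B} ∪ {¬A}
   apply at a: ∃r.¬B⊑C
   open: L(a) ⊇ {C, D, F, ¬A, ∃r.¬B, …} (+ ∃-successors) — a ∉ A possible
2. a : B?  L(a) = {D, ∃r.¬B} ∪ {¬B}
   apply at a: ∃r.¬B⊑C
   open: L(a) ⊇ {C, D, F, ¬B, ∃r.¬B, …} (+ ∃-successors) — a ∉ B possible
3. a : C?  L(a) = {D, ∃r.¬B} ∪ {¬C}
   clash {C, ¬C} at a — a ∈ C
4. a : D?  L(a) = {D, ∃r.¬B} ∪ {¬D}
   clash {D, ¬D} at a — a ∈ D
5. a : E?  L(a) = {D, ∃r.¬B} ∪ {¬E}
   apply at a: ∃r.¬B⊑C
   open: L(a) ⊇ {C, D, F, ¬E, ∃r.¬B, …} (+ ∃-successors) — a ∉ E possible
6. a : F?  L(a) = {D, ∃r.¬B} ∪ {¬F}
   apply at a: ∃r.¬B⊑C; ¬F⊑C
   open: L(a) ⊇ {C, D, ¬F, ∃r.¬B, ∃r.¬F} (+ ∃-successors) — a ∉ F possible
7. Entailed for a: {C, D}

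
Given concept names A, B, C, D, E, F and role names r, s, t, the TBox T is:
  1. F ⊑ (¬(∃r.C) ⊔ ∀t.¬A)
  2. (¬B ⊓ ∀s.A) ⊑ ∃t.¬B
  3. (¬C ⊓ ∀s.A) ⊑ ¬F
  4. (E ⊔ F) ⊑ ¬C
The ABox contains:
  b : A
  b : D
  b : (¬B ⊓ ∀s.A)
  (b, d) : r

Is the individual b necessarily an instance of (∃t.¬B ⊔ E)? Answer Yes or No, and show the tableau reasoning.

1. b : (∃t.¬B ⊔ E)?  L(b) = {A, D, (¬B ⊓ ∀s.A)} ∪ {(∀t.B ⊓ ¬E)}
   clash {B, ¬B} at an ∃-successor — b ∈ (∃t.¬B ⊔ E)
2. Hence b : (∃t.¬B ⊔ E): entailed.

Yes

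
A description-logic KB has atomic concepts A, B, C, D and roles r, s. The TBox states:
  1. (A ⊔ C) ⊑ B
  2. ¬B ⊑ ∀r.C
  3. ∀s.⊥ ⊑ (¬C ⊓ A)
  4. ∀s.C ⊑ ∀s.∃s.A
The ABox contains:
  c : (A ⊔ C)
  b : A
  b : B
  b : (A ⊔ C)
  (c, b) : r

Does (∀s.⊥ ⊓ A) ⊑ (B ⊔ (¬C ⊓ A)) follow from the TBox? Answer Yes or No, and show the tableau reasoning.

Yes

1. (∀s.⊥ ⊓ A) ⊑ (B ⊔ (¬C ⊓ A))  ⇔  ((∀s.⊥ ⊓ A) ⊓ (¬B ⊓ (C ⊔ ¬A))) unsat w.r.t. T
   all branches close; clash {A, ¬A} at x₀
2. Hence (∀s.⊥ ⊓ A) ⊑ (B ⊔ (¬C ⊓ A)): entailed.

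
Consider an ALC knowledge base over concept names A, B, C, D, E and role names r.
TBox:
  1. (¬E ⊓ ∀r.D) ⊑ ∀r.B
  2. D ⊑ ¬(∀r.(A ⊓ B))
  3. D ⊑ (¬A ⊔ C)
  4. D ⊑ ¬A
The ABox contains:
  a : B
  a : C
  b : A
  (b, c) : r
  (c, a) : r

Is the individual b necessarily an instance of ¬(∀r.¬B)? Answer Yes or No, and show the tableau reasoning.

No

1. b : ¬(∀r.¬B)?  L(b) = {A} ∪ {∀r.¬B}
   open: L(b) ⊇ {A, E, ¬D, ∀r.¬B} — b ∉ ¬(∀r.¬B) possible
2. Hence b : ¬(∀r.¬B): not entailed.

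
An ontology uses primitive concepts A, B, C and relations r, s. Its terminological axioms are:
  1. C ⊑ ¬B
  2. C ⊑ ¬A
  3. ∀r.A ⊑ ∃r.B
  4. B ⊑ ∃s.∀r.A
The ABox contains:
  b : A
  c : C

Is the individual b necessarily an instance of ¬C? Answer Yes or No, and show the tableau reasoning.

Yes

1. b : ¬C?  L(b) = {A} ∪ {C}
   clash {A, ¬A} at b — b ∈ ¬C
2. Hence b : ¬C: entailed.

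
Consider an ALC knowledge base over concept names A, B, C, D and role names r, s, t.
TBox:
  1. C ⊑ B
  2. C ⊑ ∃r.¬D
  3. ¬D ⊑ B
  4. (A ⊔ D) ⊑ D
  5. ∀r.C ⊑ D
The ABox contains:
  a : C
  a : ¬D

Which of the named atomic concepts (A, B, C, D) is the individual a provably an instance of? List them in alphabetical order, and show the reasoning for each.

{B, C}

1. a : A?  L(a) = {C, ¬D} ∪ {¬A}
   apply at a: C⊑B; C⊑∃r.¬D; ¬D⊑B
   open: L(a) ⊇ {B, C, ¬A, ¬D, ∃r.¬C, …} (+ ∃-successors) — a ∉ A possible
2. a : B?  L(a) = {C, ¬D} ∪ {¬B}
   clash {B, ¬B} at a — a ∈ B
3. a : C?  L(a) = {C, ¬D} ∪ {¬C}
   clash {C, ¬C} at a — a ∈ C
4. a : D?  L(a) = {C, ¬D} ∪ {¬D}
   apply at a: C⊑B; C⊑∃r.¬D; ¬D⊑B
   open: L(a) ⊇ {B, C, ¬A, ¬D, ∃r.¬C, …} (+ ∃-successors) — a ∉ D possible
5. Entailed for a: {B, C}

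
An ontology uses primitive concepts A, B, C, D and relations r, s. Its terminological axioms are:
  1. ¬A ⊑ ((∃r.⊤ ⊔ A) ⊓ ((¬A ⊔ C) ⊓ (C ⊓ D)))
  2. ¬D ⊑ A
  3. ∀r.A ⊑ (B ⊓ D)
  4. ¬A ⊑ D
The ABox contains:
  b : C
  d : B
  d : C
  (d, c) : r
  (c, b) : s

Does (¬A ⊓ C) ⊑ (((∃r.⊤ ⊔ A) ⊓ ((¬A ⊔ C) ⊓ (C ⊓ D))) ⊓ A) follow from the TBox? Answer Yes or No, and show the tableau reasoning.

1. (¬A ⊓ C) ⊑ (((∃r.⊤ ⊔ A) ⊓ ((¬A ⊔ C) ⊓ (C ⊓ D))) ⊓ A)  ⇔  ((¬A ⊓ C) ⊓ (((∀r.⊥ ⊓ ¬A) ⊔ ((A ⊓ ¬C) ⊔ (¬C ⊔ ¬D))) ⊔ ¬A)) unsat w.r.t. T
   apply at x₀: ¬A⊑((∃r.⊤ ⊔ A) ⊓ ((¬A ⊔ C) ⊓ (C ⊓ D))); ¬A⊑D
   open: L(x₀) ⊇ {C, D, ¬A, ∃r.¬A, ∃r.⊤} (+ ∃-successors)
2. Hence (¬A ⊓ C) ⊑ (((∃r.⊤ ⊔ A) ⊓ ((¬A ⊔ C) ⊓ (C ⊓ D))) ⊓ A): not entailed.

No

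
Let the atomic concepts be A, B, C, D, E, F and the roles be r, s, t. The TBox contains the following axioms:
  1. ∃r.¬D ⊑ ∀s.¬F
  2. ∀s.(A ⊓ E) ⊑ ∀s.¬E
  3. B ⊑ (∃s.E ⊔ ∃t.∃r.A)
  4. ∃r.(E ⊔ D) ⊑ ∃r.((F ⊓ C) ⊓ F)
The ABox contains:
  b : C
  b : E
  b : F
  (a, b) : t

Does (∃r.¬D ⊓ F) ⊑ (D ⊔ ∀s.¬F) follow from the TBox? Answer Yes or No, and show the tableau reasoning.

1. (∃r.¬D ⊓ F) ⊑ (D ⊔ ∀s.¬F)  ⇔  ((∃r.¬D ⊓ F) ⊓ (¬D ⊓ ∃s.F)) unsat w.r.t. T
   all branches close; clash {F, ¬F} at an ∃-successor
2. Hence (∃r.¬D ⊓ F) ⊑ (D ⊔ ∀s.¬F): entailed.

Yes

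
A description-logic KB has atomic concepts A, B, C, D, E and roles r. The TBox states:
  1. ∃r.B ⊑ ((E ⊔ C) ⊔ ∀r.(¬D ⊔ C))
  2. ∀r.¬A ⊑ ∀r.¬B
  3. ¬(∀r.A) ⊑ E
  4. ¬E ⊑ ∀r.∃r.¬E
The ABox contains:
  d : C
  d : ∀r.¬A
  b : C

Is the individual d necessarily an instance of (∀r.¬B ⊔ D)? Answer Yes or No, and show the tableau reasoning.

Yes

1. d : (∀r.¬B ⊔ D)?  L(d) = {C, ∀r.¬A} ∪ {(∃r.B ⊓ ¬D)}
   clash {B, ¬B} at an ∃-successor — d ∈ (∀r.¬B ⊔ D)
2. Hence d : (∀r.¬B ⊔ D): entailed.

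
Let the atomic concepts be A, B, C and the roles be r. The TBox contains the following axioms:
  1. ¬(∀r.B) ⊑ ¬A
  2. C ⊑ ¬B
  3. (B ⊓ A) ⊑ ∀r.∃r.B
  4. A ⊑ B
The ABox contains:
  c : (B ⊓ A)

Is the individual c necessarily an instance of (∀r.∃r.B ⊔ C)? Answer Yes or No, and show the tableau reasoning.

Yes

1. c : (∀r.∃r.B ⊔ C)?  L(c) = {(B ⊓ A)} ∪ {(∃r.∀r.¬B ⊓ ¬C)}
   clash {A, ¬A} at c — c ∈ (∀r.∃r.B ⊔ C)
2. Hence c : (∀r.∃r.B ⊔ C): entailed.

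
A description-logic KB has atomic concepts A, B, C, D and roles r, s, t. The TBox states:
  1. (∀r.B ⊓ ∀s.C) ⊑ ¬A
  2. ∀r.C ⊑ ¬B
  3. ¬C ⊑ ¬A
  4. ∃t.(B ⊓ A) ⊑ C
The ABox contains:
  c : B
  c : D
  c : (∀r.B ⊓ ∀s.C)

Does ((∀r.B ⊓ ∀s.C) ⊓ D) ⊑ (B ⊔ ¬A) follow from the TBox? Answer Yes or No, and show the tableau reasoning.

1. ((∀r.B ⊓ ∀s.C) ⊓ D) ⊑ (B ⊔ ¬A)  ⇔  (((∀r.B ⊓ ∀s.C) ⊓ D) ⊓ (¬B ⊓ A)) unsat w.r.t. T
   all branches close; clash {A, ¬A} at x₀
2. Hence ((∀r.B ⊓ ∀s.C) ⊓ D) ⊑ (B ⊔ ¬A): entailed.

Yes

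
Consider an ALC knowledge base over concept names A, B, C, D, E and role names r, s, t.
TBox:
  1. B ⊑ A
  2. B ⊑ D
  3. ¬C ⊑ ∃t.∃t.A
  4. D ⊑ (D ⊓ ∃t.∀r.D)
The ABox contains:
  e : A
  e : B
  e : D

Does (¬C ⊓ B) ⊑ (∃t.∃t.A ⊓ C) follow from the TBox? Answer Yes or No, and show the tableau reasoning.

1. (¬C ⊓ B) ⊑ (∃t.∃t.A ⊓ C)  ⇔  ((¬C ⊓ B) ⊓ (∀t.∀t.¬A ⊔ ¬C)) unsat w.r.t. T
   apply at x₀: B⊑A; B⊑D; ¬C⊑∃t.∃t.A
   open: L(x₀) ⊇ {A, B, D, ¬C, ∃t.∀r.D, …} (+ ∃-successors)
2. Hence (¬C ⊓ B) ⊑ (∃t.∃t.A ⊓ C): not entailed.

No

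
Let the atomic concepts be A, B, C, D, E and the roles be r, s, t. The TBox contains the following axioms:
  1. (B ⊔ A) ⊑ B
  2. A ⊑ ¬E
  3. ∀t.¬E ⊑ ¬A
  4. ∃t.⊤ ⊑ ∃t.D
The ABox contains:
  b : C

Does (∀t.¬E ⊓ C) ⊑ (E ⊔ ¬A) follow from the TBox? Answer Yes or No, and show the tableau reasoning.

Yes

1. (∀t.¬E ⊓ C) ⊑ (E ⊔ ¬A)  ⇔  ((∀t.¬E ⊓ C) ⊓ (¬E ⊓ A)) unsat w.r.t. T
   all branches close; clash {A, ¬A} at x₀
2. Hence (∀t.¬E ⊓ C) ⊑ (E ⊔ ¬A): entailed.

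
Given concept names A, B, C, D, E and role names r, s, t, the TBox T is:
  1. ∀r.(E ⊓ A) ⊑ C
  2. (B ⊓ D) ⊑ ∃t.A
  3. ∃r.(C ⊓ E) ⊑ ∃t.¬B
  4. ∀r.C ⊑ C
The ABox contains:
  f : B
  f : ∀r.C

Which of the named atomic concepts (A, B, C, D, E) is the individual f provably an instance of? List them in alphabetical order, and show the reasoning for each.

1. f : A?  L(f) = {B, ∀r.C} ∪ {¬A}
   apply at f: ∀r.C⊑C
   open: L(f) ⊇ {B, C, ¬A, ¬D, ∀r.(¬C ⊔ ¬E), …} — f ∉ A possible
2. f : B?  L(f) = {B, ∀r.C} ∪ {¬B}
   clash {B, ¬B} at f — f ∈ B
3. f : C?  L(f) = {B, ∀r.C} ∪ {¬C}
   clash {C, ¬C} at f — f ∈ C
4. f : D?  L(f) = {B, ∀r.C} ∪ {¬D}
   apply at f: ∀r.C⊑C
   open: L(f) ⊇ {B, C, ¬D, ∀r.(¬C ⊔ ¬E), ∀r.C} — f ∉ D possible
5. f : E?  L(f) = {B, ∀r.C} ∪ {¬E}
   apply at f: ∀r.C⊑C
   open: L(f) ⊇ {B, C, ¬D, ¬E, ∀r.(¬C ⊔ ¬E), …} — f ∉ E possible
6. Entailed for f: {B, C}

{B, C}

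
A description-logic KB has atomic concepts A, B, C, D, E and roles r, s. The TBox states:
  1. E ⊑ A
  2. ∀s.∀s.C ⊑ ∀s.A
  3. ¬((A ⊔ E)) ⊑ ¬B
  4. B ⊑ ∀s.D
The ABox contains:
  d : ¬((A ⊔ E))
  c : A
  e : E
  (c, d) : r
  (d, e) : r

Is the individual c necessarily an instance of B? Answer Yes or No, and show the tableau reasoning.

No

1. c : B?  L(c) = {A} ∪ {¬B}
   open: L(c) ⊇ {A, ¬B, ∃s.∃s.¬C} (+ ∃-successors) — c ∉ B possible
2. Hence c : B: not entailed.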